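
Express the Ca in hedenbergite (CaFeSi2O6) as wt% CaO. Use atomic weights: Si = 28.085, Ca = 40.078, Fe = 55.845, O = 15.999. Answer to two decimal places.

22.60 wt%

Formula mass = 248.087 g/mol.
1 Ca → 1.0000 mol CaO per formula unit; M(CaO) = 56.077, so CaO mass = 56.077 g.
56.077/248.087 × 100 = 22.60 wt%.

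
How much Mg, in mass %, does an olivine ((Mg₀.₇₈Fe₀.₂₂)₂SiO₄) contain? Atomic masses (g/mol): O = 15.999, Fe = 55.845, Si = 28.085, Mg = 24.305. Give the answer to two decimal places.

24.53 mass %

Formula mass = 1.56×24.305 + 0.44×55.845 + 1×28.085 + 4×15.999 = 154.569 g/mol, of which 37.916 g is Mg.
So Mg makes up 37.916/154.569 = 0.2453 of the mass, i.e. 24.53%.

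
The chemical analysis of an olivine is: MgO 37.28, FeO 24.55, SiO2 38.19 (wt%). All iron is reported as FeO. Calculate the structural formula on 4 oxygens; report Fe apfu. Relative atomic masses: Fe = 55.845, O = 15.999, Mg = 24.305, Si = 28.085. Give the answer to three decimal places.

MgO: 37.28/40.304 = 0.92497 mol → 0.92497 mol Mg, 0.92497 mol O.
FeO: 24.55/71.844 = 0.34171 mol → 0.34171 mol Fe, 0.34171 mol O.
SiO2: 38.19/60.083 = 0.63562 mol → 0.63562 mol Si, 1.27124 mol O.
Total oxygen = 2.53792 mol. Normalization factor = 4/2.53792 = 1.57609.
Fe per 4 O = 0.34171 × 1.57609 = 0.539.

0.539 Fe apfu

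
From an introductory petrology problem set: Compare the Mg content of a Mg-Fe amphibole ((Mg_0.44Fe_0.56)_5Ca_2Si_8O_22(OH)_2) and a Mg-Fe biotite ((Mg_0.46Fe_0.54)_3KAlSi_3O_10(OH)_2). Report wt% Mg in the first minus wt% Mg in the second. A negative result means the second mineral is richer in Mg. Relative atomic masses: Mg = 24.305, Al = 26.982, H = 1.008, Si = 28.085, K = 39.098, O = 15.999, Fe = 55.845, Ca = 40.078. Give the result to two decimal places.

-1.22 percentage points

Mg in (Mg_0.44Fe_0.56)_5Ca_2Si_8O_22(OH)_2: molar mass 900.665 g/mol; 2.20×24.305 = 53.471 g → 5.94 wt%.
Mg in (Mg_0.46Fe_0.54)_3KAlSi_3O_10(OH)_2: molar mass 468.349 g/mol; 1.38×24.305 = 33.541 g → 7.16 wt%.
Difference = 5.94 − 7.16 = -1.22 percentage points.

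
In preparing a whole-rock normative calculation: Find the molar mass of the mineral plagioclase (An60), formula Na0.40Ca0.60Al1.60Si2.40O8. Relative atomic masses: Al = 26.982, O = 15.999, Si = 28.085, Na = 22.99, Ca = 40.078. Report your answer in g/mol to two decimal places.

271.81 g/mol

The formula mass is the sum 0.40*22.99 + 0.60*40.078 + 1.60*26.982 + 2.40*28.085 + 8*15.999.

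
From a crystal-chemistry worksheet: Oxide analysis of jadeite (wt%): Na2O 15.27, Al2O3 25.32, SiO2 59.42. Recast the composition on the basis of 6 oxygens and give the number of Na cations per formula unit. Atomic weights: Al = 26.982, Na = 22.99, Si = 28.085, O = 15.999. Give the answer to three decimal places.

15.27 wt% Na2O ÷ 61.979 g/mol = 0.24637 mol, giving 0.49274 Na and 0.24637 O.
25.32 wt% Al2O3 ÷ 101.961 g/mol = 0.24833 mol, giving 0.49666 Al and 0.74499 O.
59.42 wt% SiO2 ÷ 60.083 g/mol = 0.98897 mol, giving 0.98897 Si and 1.97794 O.
Oxygen sums to 2.96930; scaling by 6/2.96930 = 2.02068 puts the formula on 6 O.
Na: 0.49274 × 2.02068 = 0.996 atoms per formula unit.

0.996 Na apfu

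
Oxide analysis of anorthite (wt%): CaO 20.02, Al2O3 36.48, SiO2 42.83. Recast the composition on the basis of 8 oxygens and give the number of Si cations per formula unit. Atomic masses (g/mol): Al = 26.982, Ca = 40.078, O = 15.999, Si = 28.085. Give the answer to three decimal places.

1.997 Si apfu

CaO (M=56.077): mol = 0.35701; Ca = 0.35701, O = 0.35701.
Al2O3 (M=101.961): mol = 0.35778; Al = 0.71556, O = 1.07334.
SiO2 (M=60.083): mol = 0.71285; Si = 0.71285, O = 1.42570.
ΣO = 2.85605; factor = 8/ΣO = 2.80107.
Si apfu = 0.71285 × 2.80107 = 1.997.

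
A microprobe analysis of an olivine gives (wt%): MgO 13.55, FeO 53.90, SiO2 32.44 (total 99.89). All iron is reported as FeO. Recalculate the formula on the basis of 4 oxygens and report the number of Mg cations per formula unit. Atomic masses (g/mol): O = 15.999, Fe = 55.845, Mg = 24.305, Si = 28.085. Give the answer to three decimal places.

MgO (M=40.304): mol = 0.33619; Mg = 0.33619, O = 0.33619.
FeO (M=71.844): mol = 0.75024; Fe = 0.75024, O = 0.75024.
SiO2 (M=60.083): mol = 0.53992; Si = 0.53992, O = 1.07984.
ΣO = 2.16627; factor = 4/ΣO = 1.84649.
Mg apfu = 0.33619 × 1.84649 = 0.621.

0.621 Mg apfu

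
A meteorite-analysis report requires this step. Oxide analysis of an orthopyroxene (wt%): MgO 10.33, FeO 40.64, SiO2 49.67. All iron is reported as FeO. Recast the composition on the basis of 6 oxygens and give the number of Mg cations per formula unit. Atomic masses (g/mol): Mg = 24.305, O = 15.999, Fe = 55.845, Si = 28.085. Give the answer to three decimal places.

MgO (M=40.304): mol = 0.25630; Mg = 0.25630, O = 0.25630.
FeO (M=71.844): mol = 0.56567; Fe = 0.56567, O = 0.56567.
SiO2 (M=60.083): mol = 0.82669; Si = 0.82669, O = 1.65338.
ΣO = 2.47535; factor = 6/ΣO = 2.42390.
Mg apfu = 0.25630 × 2.42390 = 0.621.

0.621 Mg apfu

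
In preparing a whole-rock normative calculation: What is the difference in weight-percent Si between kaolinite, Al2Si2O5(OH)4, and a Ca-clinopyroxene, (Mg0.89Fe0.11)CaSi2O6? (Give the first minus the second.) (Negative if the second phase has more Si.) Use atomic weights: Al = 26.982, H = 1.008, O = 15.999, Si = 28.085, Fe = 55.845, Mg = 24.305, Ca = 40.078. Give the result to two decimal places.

-3.77 percentage points

M(Al2Si2O5(OH)4) = 258.157 g/mol, so wt% Si = 56.170/258.157 × 100 = 21.76%.
M((Mg0.89Fe0.11)CaSi2O6) = 220.016 g/mol, so wt% Si = 56.170/220.016 × 100 = 25.53%.
21.76 − 25.53 = -3.77 pp.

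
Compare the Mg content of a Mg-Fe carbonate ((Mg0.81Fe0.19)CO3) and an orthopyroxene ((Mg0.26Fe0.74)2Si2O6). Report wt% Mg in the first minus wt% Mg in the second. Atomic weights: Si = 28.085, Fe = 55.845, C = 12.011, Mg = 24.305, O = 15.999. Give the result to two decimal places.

M((Mg0.81Fe0.19)CO3) = 90.306 g/mol, so wt% Mg = 19.687/90.306 × 100 = 21.80%.
M((Mg0.26Fe0.74)2Si2O6) = 247.453 g/mol, so wt% Mg = 12.639/247.453 × 100 = 5.11%.
21.80 − 5.11 = 16.69 pp.

16.69 percentage points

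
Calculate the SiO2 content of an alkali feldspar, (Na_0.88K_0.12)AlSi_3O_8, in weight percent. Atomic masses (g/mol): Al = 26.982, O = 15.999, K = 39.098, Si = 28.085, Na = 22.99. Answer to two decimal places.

Formula mass = 264.152 g/mol.
3 Si → 3.0000 mol SiO2 per formula unit; M(SiO2) = 60.083, so SiO2 mass = 180.249 g.
180.249/264.152 × 100 = 68.24 wt%.

68.24 wt%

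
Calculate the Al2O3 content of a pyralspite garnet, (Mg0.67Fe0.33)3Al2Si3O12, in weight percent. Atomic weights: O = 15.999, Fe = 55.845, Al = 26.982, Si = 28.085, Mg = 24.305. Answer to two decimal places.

23.47 wt%

M((Mg0.67Fe0.33)3Al2Si3O12) = 434.347 g/mol; M(Al2O3) = 101.961 g/mol.
Moles Al2O3 per formula unit = 2 Al ÷ 2 = 1.0000.
Al2O3 fraction = (1.0000 × 101.961) / 434.347 = 101.961/434.347 = 0.2347.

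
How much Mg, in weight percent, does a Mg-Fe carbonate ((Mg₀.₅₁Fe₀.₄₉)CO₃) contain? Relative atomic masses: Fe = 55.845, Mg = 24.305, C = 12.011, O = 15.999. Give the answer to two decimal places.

M((Mg₀.₅₁Fe₀.₄₉)CO₃) = 99.768 g/mol.
Mg contributes 0.51 × 24.305 = 12.396 g per mole.
12.396/99.768 = 0.1242 → 12.42%.

12.42 weight percent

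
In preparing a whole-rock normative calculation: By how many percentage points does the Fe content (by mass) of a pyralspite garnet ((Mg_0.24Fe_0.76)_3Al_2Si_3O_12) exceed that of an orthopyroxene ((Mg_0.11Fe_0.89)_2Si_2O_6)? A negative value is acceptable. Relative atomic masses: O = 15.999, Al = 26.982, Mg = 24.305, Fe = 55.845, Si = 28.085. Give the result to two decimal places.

-11.89 percentage points

M((Mg_0.24Fe_0.76)_3Al_2Si_3O_12) = 475.033 g/mol, so wt% Fe = 127.327/475.033 × 100 = 26.80%.
M((Mg_0.11Fe_0.89)_2Si_2O_6) = 256.915 g/mol, so wt% Fe = 99.404/256.915 × 100 = 38.69%.
26.80 − 38.69 = -11.89 pp.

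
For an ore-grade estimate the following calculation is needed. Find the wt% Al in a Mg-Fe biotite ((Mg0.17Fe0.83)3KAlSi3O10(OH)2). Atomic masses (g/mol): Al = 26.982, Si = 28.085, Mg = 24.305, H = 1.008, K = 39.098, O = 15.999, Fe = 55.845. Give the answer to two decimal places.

5.44 mass %

Formula mass = 0.51×24.305 + 2.49×55.845 + 1×39.098 + 1×26.982 + 3×28.085 + 12×15.999 + 2×1.008 = 495.789 g/mol, of which 26.982 g is Al.
So Al makes up 26.982/495.789 = 0.0544 of the mass, i.e. 5.44%.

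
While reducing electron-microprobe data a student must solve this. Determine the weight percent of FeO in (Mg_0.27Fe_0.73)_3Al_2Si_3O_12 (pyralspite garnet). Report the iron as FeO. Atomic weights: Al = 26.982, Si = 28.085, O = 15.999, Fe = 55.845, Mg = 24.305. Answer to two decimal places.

33.32 wt%

Molar mass of (Mg_0.27Fe_0.73)_3Al_2Si_3O_12 = 0.81×24.305 + 2.19×55.845 + 2×26.982 + 3×28.085 + 12×15.999 = 472.195 g/mol.
Each formula unit contains 2.19 Fe, equivalent to 2.19/1 = 2.1900 mol FeO.
M(FeO) = 1×55.845 + 1×15.999 = 71.844 g/mol.
Mass of FeO per formula unit = 2.1900 × 71.844 = 157.338 g.
FeO wt% = 157.338 / 472.195 × 100 = 33.32%.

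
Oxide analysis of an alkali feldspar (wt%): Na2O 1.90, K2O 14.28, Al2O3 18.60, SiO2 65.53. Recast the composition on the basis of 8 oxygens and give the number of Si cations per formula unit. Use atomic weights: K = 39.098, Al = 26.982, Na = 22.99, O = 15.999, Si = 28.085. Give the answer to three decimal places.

2.998 Si apfu

Na2O (M=61.979): mol = 0.03066; Na = 0.06132, O = 0.03066.
K2O (M=94.195): mol = 0.15160; K = 0.30320, O = 0.15160.
Al2O3 (M=101.961): mol = 0.18242; Al = 0.36484, O = 0.54726.
SiO2 (M=60.083): mol = 1.09066; Si = 1.09066, O = 2.18132.
ΣO = 2.91084; factor = 8/ΣO = 2.74835.
Si apfu = 1.09066 × 2.74835 = 2.998.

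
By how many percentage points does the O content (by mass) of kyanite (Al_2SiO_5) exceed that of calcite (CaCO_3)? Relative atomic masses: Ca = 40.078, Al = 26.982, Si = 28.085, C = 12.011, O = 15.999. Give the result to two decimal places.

1.41 percentage points

M(Al_2SiO_5) = 162.044 g/mol, so wt% O = 79.995/162.044 × 100 = 49.37%.
M(CaCO_3) = 100.086 g/mol, so wt% O = 47.997/100.086 × 100 = 47.96%.
49.37 − 47.96 = 1.41 pp.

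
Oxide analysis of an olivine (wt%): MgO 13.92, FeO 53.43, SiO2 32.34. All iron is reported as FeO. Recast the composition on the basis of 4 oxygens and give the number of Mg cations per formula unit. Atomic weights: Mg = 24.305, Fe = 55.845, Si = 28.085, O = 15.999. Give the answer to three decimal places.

0.638 Mg apfu

13.92 wt% MgO ÷ 40.304 g/mol = 0.34538 mol, giving 0.34538 Mg and 0.34538 O.
53.43 wt% FeO ÷ 71.844 g/mol = 0.74369 mol, giving 0.74369 Fe and 0.74369 O.
32.34 wt% SiO2 ÷ 60.083 g/mol = 0.53826 mol, giving 0.53826 Si and 1.07652 O.
Oxygen sums to 2.16559; scaling by 4/2.16559 = 1.84707 puts the formula on 4 O.
Mg: 0.34538 × 1.84707 = 0.638 atoms per formula unit.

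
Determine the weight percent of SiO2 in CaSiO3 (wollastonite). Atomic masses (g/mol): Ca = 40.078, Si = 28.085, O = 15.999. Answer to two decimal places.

51.72 wt%

M(CaSiO3) = 116.160 g/mol; M(SiO2) = 60.083 g/mol.
Moles SiO2 per formula unit = 1 Si ÷ 1 = 1.0000.
SiO2 fraction = (1.0000 × 60.083) / 116.160 = 60.083/116.160 = 0.5172.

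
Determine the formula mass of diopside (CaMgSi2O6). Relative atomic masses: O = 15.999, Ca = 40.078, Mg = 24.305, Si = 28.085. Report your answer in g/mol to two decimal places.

The formula mass is the sum 1*40.078 + 1*24.305 + 2*28.085 + 6*15.999.

216.55 g/mol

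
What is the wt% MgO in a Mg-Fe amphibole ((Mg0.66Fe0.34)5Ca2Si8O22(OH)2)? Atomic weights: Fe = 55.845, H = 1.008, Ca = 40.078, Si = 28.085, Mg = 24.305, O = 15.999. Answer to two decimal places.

Formula mass = 865.971 g/mol.
3.30 Mg → 3.3000 mol MgO per formula unit; M(MgO) = 40.304, so MgO mass = 133.003 g.
133.003/865.971 × 100 = 15.36 wt%.

15.36 wt%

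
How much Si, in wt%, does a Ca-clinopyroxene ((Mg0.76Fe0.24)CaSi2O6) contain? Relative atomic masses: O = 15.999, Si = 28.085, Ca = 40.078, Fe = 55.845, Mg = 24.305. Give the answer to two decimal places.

25.06 wt%

Formula mass = 0.76·24.305 + 0.24·55.845 + 1·40.078 + 2·28.085 + 6·15.999 = 224.117 g/mol, of which 56.170 g is Si.
So Si makes up 56.170/224.117 = 0.2506 of the mass, i.e. 25.06%.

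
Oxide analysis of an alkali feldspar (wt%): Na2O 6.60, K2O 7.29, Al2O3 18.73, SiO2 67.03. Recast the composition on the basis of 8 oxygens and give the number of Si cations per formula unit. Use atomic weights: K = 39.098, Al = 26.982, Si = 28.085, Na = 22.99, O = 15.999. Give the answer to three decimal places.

3.009 Si apfu

Na2O: 6.60/61.979 = 0.10649 mol → 0.21298 mol Na, 0.10649 mol O.
K2O: 7.29/94.195 = 0.07739 mol → 0.15478 mol K, 0.07739 mol O.
Al2O3: 18.73/101.961 = 0.18370 mol → 0.36740 mol Al, 0.55110 mol O.
SiO2: 67.03/60.083 = 1.11562 mol → 1.11562 mol Si, 2.23124 mol O.
Total oxygen = 2.96622 mol. Normalization factor = 8/2.96622 = 2.69704.
Si per 8 O = 1.11562 × 2.69704 = 3.009.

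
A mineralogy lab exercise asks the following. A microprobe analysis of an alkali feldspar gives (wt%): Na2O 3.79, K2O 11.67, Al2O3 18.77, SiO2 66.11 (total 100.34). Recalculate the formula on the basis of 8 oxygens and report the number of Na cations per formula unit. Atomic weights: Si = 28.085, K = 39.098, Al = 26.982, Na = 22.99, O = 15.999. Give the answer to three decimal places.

0.333 Na apfu

3.79 wt% Na2O ÷ 61.979 g/mol = 0.06115 mol, giving 0.12230 Na and 0.06115 O.
11.67 wt% K2O ÷ 94.195 g/mol = 0.12389 mol, giving 0.24778 K and 0.12389 O.
18.77 wt% Al2O3 ÷ 101.961 g/mol = 0.18409 mol, giving 0.36818 Al and 0.55227 O.
66.11 wt% SiO2 ÷ 60.083 g/mol = 1.10031 mol, giving 1.10031 Si and 2.20062 O.
Oxygen sums to 2.93793; scaling by 8/2.93793 = 2.72301 puts the formula on 8 O.
Na: 0.12230 × 2.72301 = 0.333 atoms per formula unit.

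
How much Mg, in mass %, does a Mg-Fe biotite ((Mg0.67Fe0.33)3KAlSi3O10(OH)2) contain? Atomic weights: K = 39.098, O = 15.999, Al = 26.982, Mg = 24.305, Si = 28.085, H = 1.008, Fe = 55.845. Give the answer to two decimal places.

Formula mass = 2.01*24.305 + 0.99*55.845 + 1*39.098 + 1*26.982 + 3*28.085 + 12*15.999 + 2*1.008 = 448.479 g/mol, of which 48.853 g is Mg.
So Mg makes up 48.853/448.479 = 0.1089 of the mass, i.e. 10.89%.

10.89 mass %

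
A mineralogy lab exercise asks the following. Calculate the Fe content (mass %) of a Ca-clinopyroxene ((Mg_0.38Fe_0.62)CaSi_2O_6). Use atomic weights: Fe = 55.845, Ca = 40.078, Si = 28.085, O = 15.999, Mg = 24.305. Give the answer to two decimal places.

Molar mass of (Mg_0.38Fe_0.62)CaSi_2O_6: 0.38×24.305 + 0.62×55.845 + 1×40.078 + 2×28.085 + 6×15.999 = 236.102 g/mol.
Mass of Fe per formula unit: 0.62 × 55.845 = 34.624 g.
Weight fraction Fe = 34.624 / 236.102 = 0.1466.

14.66 mass %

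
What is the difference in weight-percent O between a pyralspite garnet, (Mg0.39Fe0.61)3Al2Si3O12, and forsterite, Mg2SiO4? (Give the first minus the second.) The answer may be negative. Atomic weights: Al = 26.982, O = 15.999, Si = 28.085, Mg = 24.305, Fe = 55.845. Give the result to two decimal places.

First mineral: 191.988 g O in 460.840 g formula = 41.66 wt% O.
Second mineral: 63.996 g O in 140.691 g formula = 45.49 wt% O.
41.66% − 45.49% gives a difference of -3.83 percentage points.

-3.83 percentage points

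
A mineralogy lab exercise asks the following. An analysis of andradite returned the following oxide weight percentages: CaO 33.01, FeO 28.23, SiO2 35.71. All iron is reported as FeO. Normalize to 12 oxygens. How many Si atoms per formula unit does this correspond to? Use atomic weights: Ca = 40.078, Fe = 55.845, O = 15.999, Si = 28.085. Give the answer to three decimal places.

33.01 wt% CaO ÷ 56.077 g/mol = 0.58865 mol, giving 0.58865 Ca and 0.58865 O.
28.23 wt% FeO ÷ 71.844 g/mol = 0.39293 mol, giving 0.39293 Fe and 0.39293 O.
35.71 wt% SiO2 ÷ 60.083 g/mol = 0.59434 mol, giving 0.59434 Si and 1.18868 O.
Oxygen sums to 2.17026; scaling by 12/2.17026 = 5.52929 puts the formula on 12 O.
Si: 0.59434 × 5.52929 = 3.286 atoms per formula unit.

3.286 Si apfu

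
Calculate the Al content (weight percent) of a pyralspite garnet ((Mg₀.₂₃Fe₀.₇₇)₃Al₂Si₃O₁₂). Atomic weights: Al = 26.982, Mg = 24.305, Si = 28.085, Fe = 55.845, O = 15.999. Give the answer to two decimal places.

11.34 weight percent

Molar mass of (Mg₀.₂₃Fe₀.₇₇)₃Al₂Si₃O₁₂: 0.69×24.305 + 2.31×55.845 + 2×26.982 + 3×28.085 + 12×15.999 = 475.979 g/mol.
Mass of Al per formula unit: 2 × 26.982 = 53.964 g.
Weight fraction Al = 53.964 / 475.979 = 0.1134.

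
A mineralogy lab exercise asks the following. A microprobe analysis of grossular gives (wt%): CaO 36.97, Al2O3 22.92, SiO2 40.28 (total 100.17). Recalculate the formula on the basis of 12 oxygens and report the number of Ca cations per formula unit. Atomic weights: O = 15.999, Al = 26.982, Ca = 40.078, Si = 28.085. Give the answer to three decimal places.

2.958 Ca apfu

36.97 wt% CaO ÷ 56.077 g/mol = 0.65927 mol, giving 0.65927 Ca and 0.65927 O.
22.92 wt% Al2O3 ÷ 101.961 g/mol = 0.22479 mol, giving 0.44958 Al and 0.67437 O.
40.28 wt% SiO2 ÷ 60.083 g/mol = 0.67041 mol, giving 0.67041 Si and 1.34082 O.
Oxygen sums to 2.67446; scaling by 12/2.67446 = 4.48689 puts the formula on 12 O.
Ca: 0.65927 × 4.48689 = 2.958 atoms per formula unit.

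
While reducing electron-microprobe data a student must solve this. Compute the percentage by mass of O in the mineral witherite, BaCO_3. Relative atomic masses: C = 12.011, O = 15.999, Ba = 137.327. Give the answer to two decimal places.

Molar mass of BaCO_3: 1*137.327 + 1*12.011 + 3*15.999 = 197.335 g/mol.
Mass of O per formula unit: 3 × 15.999 = 47.997 g.
Weight fraction O = 47.997 / 197.335 = 0.2432.

24.32 mass %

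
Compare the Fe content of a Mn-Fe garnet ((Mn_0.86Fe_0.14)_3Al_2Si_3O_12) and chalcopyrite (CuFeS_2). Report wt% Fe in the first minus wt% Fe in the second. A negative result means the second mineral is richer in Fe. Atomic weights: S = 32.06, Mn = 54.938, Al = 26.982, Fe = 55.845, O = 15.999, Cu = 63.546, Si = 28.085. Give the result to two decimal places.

-25.70 percentage points

M((Mn_0.86Fe_0.14)_3Al_2Si_3O_12) = 495.402 g/mol, so wt% Fe = 23.455/495.402 × 100 = 4.73%.
M(CuFeS_2) = 183.511 g/mol, so wt% Fe = 55.845/183.511 × 100 = 30.43%.
4.73 − 30.43 = -25.70 pp.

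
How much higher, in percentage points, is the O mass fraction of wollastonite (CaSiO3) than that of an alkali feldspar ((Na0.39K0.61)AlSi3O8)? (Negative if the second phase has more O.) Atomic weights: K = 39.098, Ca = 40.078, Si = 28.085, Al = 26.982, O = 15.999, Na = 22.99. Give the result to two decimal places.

-5.73 percentage points

First mineral: 47.997 g O in 116.160 g formula = 41.32 wt% O.
Second mineral: 127.992 g O in 272.045 g formula = 47.05 wt% O.
41.32% − 47.05% gives a difference of -5.73 percentage points.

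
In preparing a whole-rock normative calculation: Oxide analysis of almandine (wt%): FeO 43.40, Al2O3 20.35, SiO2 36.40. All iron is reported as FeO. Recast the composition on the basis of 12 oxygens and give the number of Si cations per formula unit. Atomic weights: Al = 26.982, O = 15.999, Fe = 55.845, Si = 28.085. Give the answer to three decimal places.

FeO (M=71.844): mol = 0.60409; Fe = 0.60409, O = 0.60409.
Al2O3 (M=101.961): mol = 0.19959; Al = 0.39918, O = 0.59877.
SiO2 (M=60.083): mol = 0.60583; Si = 0.60583, O = 1.21166.
ΣO = 2.41452; factor = 12/ΣO = 4.96993.
Si apfu = 0.60583 × 4.96993 = 3.011.

3.011 Si apfu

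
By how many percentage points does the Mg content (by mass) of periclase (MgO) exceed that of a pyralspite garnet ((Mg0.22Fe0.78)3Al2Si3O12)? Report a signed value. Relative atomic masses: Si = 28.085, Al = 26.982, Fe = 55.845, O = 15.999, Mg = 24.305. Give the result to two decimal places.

56.94 percentage points

M(MgO) = 40.304 g/mol, so wt% Mg = 24.305/40.304 × 100 = 60.30%.
M((Mg0.22Fe0.78)3Al2Si3O12) = 476.926 g/mol, so wt% Mg = 16.041/476.926 × 100 = 3.36%.
60.30 − 3.36 = 56.94 pp.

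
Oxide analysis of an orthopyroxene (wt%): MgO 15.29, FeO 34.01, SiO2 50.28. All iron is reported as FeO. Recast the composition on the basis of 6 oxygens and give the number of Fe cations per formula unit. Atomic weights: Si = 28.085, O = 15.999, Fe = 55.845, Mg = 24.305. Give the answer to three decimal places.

1.124 Fe apfu

15.29 wt% MgO ÷ 40.304 g/mol = 0.37937 mol, giving 0.37937 Mg and 0.37937 O.
34.01 wt% FeO ÷ 71.844 g/mol = 0.47339 mol, giving 0.47339 Fe and 0.47339 O.
50.28 wt% SiO2 ÷ 60.083 g/mol = 0.83684 mol, giving 0.83684 Si and 1.67368 O.
Oxygen sums to 2.52644; scaling by 6/2.52644 = 2.37488 puts the formula on 6 O.
Fe: 0.47339 × 2.37488 = 1.124 atoms per formula unit.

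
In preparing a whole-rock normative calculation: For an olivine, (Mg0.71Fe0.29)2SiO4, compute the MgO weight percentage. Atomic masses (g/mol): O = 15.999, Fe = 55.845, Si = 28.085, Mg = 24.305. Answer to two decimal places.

36.00 wt%

M((Mg0.71Fe0.29)2SiO4) = 158.984 g/mol; M(MgO) = 40.304 g/mol.
Moles MgO per formula unit = 1.42 Mg ÷ 1 = 1.4200.
MgO fraction = (1.4200 × 40.304) / 158.984 = 57.232/158.984 = 0.3600.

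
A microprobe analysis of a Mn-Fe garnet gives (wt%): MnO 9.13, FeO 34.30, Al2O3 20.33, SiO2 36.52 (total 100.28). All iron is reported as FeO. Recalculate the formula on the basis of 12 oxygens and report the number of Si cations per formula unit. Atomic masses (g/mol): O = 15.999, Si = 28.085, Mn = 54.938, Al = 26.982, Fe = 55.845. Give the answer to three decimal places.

3.014 Si apfu

9.13 wt% MnO ÷ 70.937 g/mol = 0.12871 mol, giving 0.12871 Mn and 0.12871 O.
34.30 wt% FeO ÷ 71.844 g/mol = 0.47742 mol, giving 0.47742 Fe and 0.47742 O.
20.33 wt% Al2O3 ÷ 101.961 g/mol = 0.19939 mol, giving 0.39878 Al and 0.59817 O.
36.52 wt% SiO2 ÷ 60.083 g/mol = 0.60783 mol, giving 0.60783 Si and 1.21566 O.
Oxygen sums to 2.41996; scaling by 12/2.41996 = 4.95876 puts the formula on 12 O.
Si: 0.60783 × 4.95876 = 3.014 atoms per formula unit.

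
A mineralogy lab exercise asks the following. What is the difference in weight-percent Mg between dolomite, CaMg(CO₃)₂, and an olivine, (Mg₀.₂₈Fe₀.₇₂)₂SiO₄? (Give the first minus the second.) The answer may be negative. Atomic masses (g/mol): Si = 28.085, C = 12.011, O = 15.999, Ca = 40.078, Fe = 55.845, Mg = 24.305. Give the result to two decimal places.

5.87 percentage points

Mg in CaMg(CO₃)₂: molar mass 184.399 g/mol; 1×24.305 = 24.305 g → 13.18 wt%.
Mg in (Mg₀.₂₈Fe₀.₇₂)₂SiO₄: molar mass 186.109 g/mol; 0.56×24.305 = 13.611 g → 7.31 wt%.
Difference = 13.18 − 7.31 = 5.87 percentage points.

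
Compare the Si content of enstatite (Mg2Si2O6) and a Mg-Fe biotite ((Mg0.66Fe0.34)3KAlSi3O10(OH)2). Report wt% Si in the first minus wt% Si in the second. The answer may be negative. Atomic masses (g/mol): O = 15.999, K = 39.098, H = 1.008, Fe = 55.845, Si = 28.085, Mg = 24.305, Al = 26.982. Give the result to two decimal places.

M(Mg2Si2O6) = 200.774 g/mol, so wt% Si = 56.170/200.774 × 100 = 27.98%.
M((Mg0.66Fe0.34)3KAlSi3O10(OH)2) = 449.425 g/mol, so wt% Si = 84.255/449.425 × 100 = 18.75%.
27.98 − 18.75 = 9.23 pp.

9.23 percentage points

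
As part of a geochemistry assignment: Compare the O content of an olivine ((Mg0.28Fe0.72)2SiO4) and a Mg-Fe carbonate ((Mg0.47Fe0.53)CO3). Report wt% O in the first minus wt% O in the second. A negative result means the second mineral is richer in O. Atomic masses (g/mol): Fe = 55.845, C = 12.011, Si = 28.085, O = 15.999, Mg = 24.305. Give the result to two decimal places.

First mineral: 63.996 g O in 186.109 g formula = 34.39 wt% O.
Second mineral: 47.997 g O in 101.029 g formula = 47.51 wt% O.
34.39% − 47.51% gives a difference of -13.12 percentage points.

-13.12 percentage points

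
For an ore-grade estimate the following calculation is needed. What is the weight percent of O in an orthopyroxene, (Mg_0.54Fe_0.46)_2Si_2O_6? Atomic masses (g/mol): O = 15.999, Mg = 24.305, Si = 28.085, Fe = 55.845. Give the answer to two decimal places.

41.77 wt%

Molar mass of (Mg_0.54Fe_0.46)_2Si_2O_6: 1.08×24.305 + 0.92×55.845 + 2×28.085 + 6×15.999 = 229.791 g/mol.
Mass of O per formula unit: 6 × 15.999 = 95.994 g.
Weight fraction O = 95.994 / 229.791 = 0.4177.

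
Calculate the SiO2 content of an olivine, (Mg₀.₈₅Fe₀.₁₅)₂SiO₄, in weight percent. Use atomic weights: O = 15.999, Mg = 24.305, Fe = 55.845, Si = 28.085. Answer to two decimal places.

40.01 wt%

M((Mg₀.₈₅Fe₀.₁₅)₂SiO₄) = 150.153 g/mol; M(SiO2) = 60.083 g/mol.
Moles SiO2 per formula unit = 1 Si ÷ 1 = 1.0000.
SiO2 fraction = (1.0000 × 60.083) / 150.153 = 60.083/150.153 = 0.4001.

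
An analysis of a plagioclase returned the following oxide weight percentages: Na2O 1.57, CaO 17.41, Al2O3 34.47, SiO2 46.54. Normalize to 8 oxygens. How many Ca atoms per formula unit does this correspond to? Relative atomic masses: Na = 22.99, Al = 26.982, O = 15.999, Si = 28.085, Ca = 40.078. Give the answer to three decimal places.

0.857 Ca apfu

Na2O (M=61.979): mol = 0.02533; Na = 0.05066, O = 0.02533.
CaO (M=56.077): mol = 0.31047; Ca = 0.31047, O = 0.31047.
Al2O3 (M=101.961): mol = 0.33807; Al = 0.67614, O = 1.01421.
SiO2 (M=60.083): mol = 0.77460; Si = 0.77460, O = 1.54920.
ΣO = 2.89921; factor = 8/ΣO = 2.75937.
Ca apfu = 0.31047 × 2.75937 = 0.857.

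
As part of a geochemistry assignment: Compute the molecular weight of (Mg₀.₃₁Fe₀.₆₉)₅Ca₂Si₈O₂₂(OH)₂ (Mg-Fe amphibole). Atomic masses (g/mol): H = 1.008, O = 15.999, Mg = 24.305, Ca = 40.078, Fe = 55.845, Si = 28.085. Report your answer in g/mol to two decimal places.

921.17 g/mol

M = 1.55×24.305 + 3.45×55.845 + 2×40.078 + 8×28.085 + 24×15.999 + 2×1.008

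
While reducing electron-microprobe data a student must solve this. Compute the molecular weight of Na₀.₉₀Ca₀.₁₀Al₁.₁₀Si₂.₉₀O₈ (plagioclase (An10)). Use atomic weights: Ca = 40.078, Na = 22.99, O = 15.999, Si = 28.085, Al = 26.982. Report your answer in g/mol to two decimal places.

Na: 0.90 × 22.99 = 20.6910
Ca: 0.10 × 40.078 = 4.0078
Al: 1.10 × 26.982 = 29.6802
Si: 2.90 × 28.085 = 81.4465
O: 8 × 15.999 = 127.9920
Summing the contributions gives the formula mass.

263.82 g/mol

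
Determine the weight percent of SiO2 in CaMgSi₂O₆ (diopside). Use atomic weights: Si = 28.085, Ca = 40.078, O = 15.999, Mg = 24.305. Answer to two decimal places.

55.49 wt%

Formula mass = 216.547 g/mol.
2 Si → 2.0000 mol SiO2 per formula unit; M(SiO2) = 60.083, so SiO2 mass = 120.166 g.
120.166/216.547 × 100 = 55.49 wt%.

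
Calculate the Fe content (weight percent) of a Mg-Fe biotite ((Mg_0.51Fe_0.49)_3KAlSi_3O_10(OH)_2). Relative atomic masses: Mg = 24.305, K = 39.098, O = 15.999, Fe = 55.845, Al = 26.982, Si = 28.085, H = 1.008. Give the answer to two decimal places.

17.71 weight percent

Formula mass = 1.53·24.305 + 1.47·55.845 + 1·39.098 + 1·26.982 + 3·28.085 + 12·15.999 + 2·1.008 = 463.618 g/mol, of which 82.092 g is Fe.
So Fe makes up 82.092/463.618 = 0.1771 of the mass, i.e. 17.71%.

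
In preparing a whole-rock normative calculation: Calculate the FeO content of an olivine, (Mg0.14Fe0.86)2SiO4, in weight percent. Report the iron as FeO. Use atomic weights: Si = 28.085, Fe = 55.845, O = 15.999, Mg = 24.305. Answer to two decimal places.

63.39 wt%

Molar mass of (Mg0.14Fe0.86)2SiO4 = 0.28·24.305 + 1.72·55.845 + 1·28.085 + 4·15.999 = 194.940 g/mol.
Each formula unit contains 1.72 Fe, equivalent to 1.72/1 = 1.7200 mol FeO.
M(FeO) = 1×55.845 + 1×15.999 = 71.844 g/mol.
Mass of FeO per formula unit = 1.7200 × 71.844 = 123.572 g.
FeO wt% = 123.572 / 194.940 × 100 = 63.39%.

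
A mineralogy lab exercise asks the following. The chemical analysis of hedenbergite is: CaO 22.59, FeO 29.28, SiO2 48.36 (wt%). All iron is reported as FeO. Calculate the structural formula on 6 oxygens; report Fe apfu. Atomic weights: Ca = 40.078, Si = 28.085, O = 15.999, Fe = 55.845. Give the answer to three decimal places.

1.010 Fe apfu

22.59 wt% CaO ÷ 56.077 g/mol = 0.40284 mol, giving 0.40284 Ca and 0.40284 O.
29.28 wt% FeO ÷ 71.844 g/mol = 0.40755 mol, giving 0.40755 Fe and 0.40755 O.
48.36 wt% SiO2 ÷ 60.083 g/mol = 0.80489 mol, giving 0.80489 Si and 1.60978 O.
Oxygen sums to 2.42017; scaling by 6/2.42017 = 2.47916 puts the formula on 6 O.
Fe: 0.40755 × 2.47916 = 1.010 atoms per formula unit.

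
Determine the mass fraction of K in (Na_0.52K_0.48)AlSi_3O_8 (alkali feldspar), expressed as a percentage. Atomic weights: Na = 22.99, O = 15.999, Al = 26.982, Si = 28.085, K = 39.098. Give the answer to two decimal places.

6.95 mass %

Formula mass = 0.52*22.99 + 0.48*39.098 + 1*26.982 + 3*28.085 + 8*15.999 = 269.951 g/mol, of which 18.767 g is K.
So K makes up 18.767/269.951 = 0.0695 of the mass, i.e. 6.95%.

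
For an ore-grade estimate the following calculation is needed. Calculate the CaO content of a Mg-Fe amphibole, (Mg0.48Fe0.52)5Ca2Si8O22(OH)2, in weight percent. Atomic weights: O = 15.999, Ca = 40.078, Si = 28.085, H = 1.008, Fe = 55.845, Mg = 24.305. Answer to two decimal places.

Molar mass of (Mg0.48Fe0.52)5Ca2Si8O22(OH)2 = 2.40*24.305 + 2.60*55.845 + 2*40.078 + 8*28.085 + 24*15.999 + 2*1.008 = 894.357 g/mol.
Each formula unit contains 2 Ca, equivalent to 2/1 = 2.0000 mol CaO.
M(CaO) = 1×40.078 + 1×15.999 = 56.077 g/mol.
Mass of CaO per formula unit = 2.0000 × 56.077 = 112.154 g.
CaO wt% = 112.154 / 894.357 × 100 = 12.54%.

12.54 wt%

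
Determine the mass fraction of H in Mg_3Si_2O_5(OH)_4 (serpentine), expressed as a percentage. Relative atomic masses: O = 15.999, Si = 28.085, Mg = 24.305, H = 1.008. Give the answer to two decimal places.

Molar mass of Mg_3Si_2O_5(OH)_4: 3*24.305 + 2*28.085 + 9*15.999 + 4*1.008 = 277.108 g/mol.
Mass of H per formula unit: 4 × 1.008 = 4.032 g.
Weight fraction H = 4.032 / 277.108 = 0.0146.

1.46 weight percent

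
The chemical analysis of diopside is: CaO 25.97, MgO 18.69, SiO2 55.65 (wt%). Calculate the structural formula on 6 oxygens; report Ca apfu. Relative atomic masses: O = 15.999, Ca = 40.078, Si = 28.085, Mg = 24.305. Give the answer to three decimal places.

CaO (M=56.077): mol = 0.46311; Ca = 0.46311, O = 0.46311.
MgO (M=40.304): mol = 0.46373; Mg = 0.46373, O = 0.46373.
SiO2 (M=60.083): mol = 0.92622; Si = 0.92622, O = 1.85244.
ΣO = 2.77928; factor = 6/ΣO = 2.15883.
Ca apfu = 0.46311 × 2.15883 = 1.000.

1.000 Ca apfu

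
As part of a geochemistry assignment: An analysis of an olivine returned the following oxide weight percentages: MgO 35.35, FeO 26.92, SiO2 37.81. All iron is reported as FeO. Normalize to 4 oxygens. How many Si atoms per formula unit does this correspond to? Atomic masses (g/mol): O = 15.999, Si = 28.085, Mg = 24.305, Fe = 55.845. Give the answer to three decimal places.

MgO: 35.35/40.304 = 0.87708 mol → 0.87708 mol Mg, 0.87708 mol O.
FeO: 26.92/71.844 = 0.37470 mol → 0.37470 mol Fe, 0.37470 mol O.
SiO2: 37.81/60.083 = 0.62930 mol → 0.62930 mol Si, 1.25860 mol O.
Total oxygen = 2.51038 mol. Normalization factor = 4/2.51038 = 1.59338.
Si per 4 O = 0.62930 × 1.59338 = 1.003.

1.003 Si apfu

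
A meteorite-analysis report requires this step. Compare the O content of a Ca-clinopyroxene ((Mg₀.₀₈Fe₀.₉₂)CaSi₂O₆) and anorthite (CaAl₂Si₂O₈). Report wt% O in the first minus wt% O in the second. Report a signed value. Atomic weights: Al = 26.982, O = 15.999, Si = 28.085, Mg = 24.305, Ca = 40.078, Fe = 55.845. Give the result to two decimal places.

First mineral: 95.994 g O in 245.564 g formula = 39.09 wt% O.
Second mineral: 127.992 g O in 278.204 g formula = 46.01 wt% O.
39.09% − 46.01% gives a difference of -6.92 percentage points.

-6.92 percentage points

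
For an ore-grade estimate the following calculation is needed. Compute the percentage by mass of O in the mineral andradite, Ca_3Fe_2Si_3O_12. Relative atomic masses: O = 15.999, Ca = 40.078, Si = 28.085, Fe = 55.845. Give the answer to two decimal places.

37.78 mass %

Molar mass of Ca_3Fe_2Si_3O_12: 3×40.078 + 2×55.845 + 3×28.085 + 12×15.999 = 508.167 g/mol.
Mass of O per formula unit: 12 × 15.999 = 191.988 g.
Weight fraction O = 191.988 / 508.167 = 0.3778.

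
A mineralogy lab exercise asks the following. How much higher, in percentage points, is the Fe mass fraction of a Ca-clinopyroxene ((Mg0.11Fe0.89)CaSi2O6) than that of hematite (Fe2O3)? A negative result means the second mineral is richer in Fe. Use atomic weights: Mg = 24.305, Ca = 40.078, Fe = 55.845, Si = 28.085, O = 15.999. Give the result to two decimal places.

-49.62 percentage points

M((Mg0.11Fe0.89)CaSi2O6) = 244.618 g/mol, so wt% Fe = 49.702/244.618 × 100 = 20.32%.
M(Fe2O3) = 159.687 g/mol, so wt% Fe = 111.690/159.687 × 100 = 69.94%.
20.32 − 69.94 = -49.62 pp.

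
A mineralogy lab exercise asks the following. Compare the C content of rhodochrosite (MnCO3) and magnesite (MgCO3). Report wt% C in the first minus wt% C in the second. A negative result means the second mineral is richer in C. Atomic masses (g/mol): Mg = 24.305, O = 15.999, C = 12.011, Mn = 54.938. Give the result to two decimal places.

C in MnCO3: molar mass 114.946 g/mol; 1×12.011 = 12.011 g → 10.45 wt%.
C in MgCO3: molar mass 84.313 g/mol; 1×12.011 = 12.011 g → 14.25 wt%.
Difference = 10.45 − 14.25 = -3.80 percentage points.

-3.80 percentage points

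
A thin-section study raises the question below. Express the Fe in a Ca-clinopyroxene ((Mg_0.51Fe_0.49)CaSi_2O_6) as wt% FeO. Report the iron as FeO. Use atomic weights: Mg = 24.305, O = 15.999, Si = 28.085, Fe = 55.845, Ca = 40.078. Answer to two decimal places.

Molar mass of (Mg_0.51Fe_0.49)CaSi_2O_6 = 0.51*24.305 + 0.49*55.845 + 1*40.078 + 2*28.085 + 6*15.999 = 232.002 g/mol.
Each formula unit contains 0.49 Fe, equivalent to 0.49/1 = 0.4900 mol FeO.
M(FeO) = 1×55.845 + 1×15.999 = 71.844 g/mol.
Mass of FeO per formula unit = 0.4900 × 71.844 = 35.204 g.
FeO wt% = 35.204 / 232.002 × 100 = 15.17%.

15.17 wt%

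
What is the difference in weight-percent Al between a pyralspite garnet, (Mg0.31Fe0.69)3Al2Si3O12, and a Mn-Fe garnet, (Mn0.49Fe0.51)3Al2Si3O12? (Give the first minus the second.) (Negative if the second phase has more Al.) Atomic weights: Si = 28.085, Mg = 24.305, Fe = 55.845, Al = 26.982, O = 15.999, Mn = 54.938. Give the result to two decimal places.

Al in (Mg0.31Fe0.69)3Al2Si3O12: molar mass 468.410 g/mol; 2×26.982 = 53.964 g → 11.52 wt%.
Al in (Mn0.49Fe0.51)3Al2Si3O12: molar mass 496.409 g/mol; 2×26.982 = 53.964 g → 10.87 wt%.
Difference = 11.52 − 10.87 = 0.65 percentage points.

0.65 percentage points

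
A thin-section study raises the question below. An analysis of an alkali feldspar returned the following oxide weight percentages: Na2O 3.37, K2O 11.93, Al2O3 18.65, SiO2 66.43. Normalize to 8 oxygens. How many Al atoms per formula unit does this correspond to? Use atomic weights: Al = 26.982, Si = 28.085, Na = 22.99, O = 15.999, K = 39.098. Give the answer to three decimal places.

Na2O: 3.37/61.979 = 0.05437 mol → 0.10874 mol Na, 0.05437 mol O.
K2O: 11.93/94.195 = 0.12665 mol → 0.25330 mol K, 0.12665 mol O.
Al2O3: 18.65/101.961 = 0.18291 mol → 0.36582 mol Al, 0.54873 mol O.
SiO2: 66.43/60.083 = 1.10564 mol → 1.10564 mol Si, 2.21128 mol O.
Total oxygen = 2.94103 mol. Normalization factor = 8/2.94103 = 2.72014.
Al per 8 O = 0.36582 × 2.72014 = 0.995.

0.995 Al apfu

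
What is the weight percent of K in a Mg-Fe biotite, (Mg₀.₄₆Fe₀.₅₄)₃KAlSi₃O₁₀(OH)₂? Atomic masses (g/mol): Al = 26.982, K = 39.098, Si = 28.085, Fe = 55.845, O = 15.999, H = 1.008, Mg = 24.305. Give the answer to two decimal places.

Formula mass = 1.38·24.305 + 1.62·55.845 + 1·39.098 + 1·26.982 + 3·28.085 + 12·15.999 + 2·1.008 = 468.349 g/mol, of which 39.098 g is K.
So K makes up 39.098/468.349 = 0.0835 of the mass, i.e. 8.35%.

8.35 weight percent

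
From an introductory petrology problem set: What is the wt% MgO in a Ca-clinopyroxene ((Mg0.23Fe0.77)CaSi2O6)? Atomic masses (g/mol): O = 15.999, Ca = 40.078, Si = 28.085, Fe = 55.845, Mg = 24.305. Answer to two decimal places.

3.85 wt%

Molar mass of (Mg0.23Fe0.77)CaSi2O6 = 0.23×24.305 + 0.77×55.845 + 1×40.078 + 2×28.085 + 6×15.999 = 240.833 g/mol.
Each formula unit contains 0.23 Mg, equivalent to 0.23/1 = 0.2300 mol MgO.
M(MgO) = 1×24.305 + 1×15.999 = 40.304 g/mol.
Mass of MgO per formula unit = 0.2300 × 40.304 = 9.270 g.
MgO wt% = 9.270 / 240.833 × 100 = 3.85%.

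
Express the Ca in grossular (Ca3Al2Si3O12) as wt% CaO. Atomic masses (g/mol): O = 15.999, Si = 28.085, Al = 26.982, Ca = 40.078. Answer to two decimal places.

37.35 wt%

Molar mass of Ca3Al2Si3O12 = 3·40.078 + 2·26.982 + 3·28.085 + 12·15.999 = 450.441 g/mol.
Each formula unit contains 3 Ca, equivalent to 3/1 = 3.0000 mol CaO.
M(CaO) = 1×40.078 + 1×15.999 = 56.077 g/mol.
Mass of CaO per formula unit = 3.0000 × 56.077 = 168.231 g.
CaO wt% = 168.231 / 450.441 × 100 = 37.35%.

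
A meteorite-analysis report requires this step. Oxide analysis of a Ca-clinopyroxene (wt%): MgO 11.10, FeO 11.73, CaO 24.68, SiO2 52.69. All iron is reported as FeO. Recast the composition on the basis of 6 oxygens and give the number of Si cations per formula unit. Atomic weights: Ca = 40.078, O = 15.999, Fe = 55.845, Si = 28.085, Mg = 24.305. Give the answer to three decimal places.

1.999 Si apfu

MgO: 11.10/40.304 = 0.27541 mol → 0.27541 mol Mg, 0.27541 mol O.
FeO: 11.73/71.844 = 0.16327 mol → 0.16327 mol Fe, 0.16327 mol O.
CaO: 24.68/56.077 = 0.44011 mol → 0.44011 mol Ca, 0.44011 mol O.
SiO2: 52.69/60.083 = 0.87695 mol → 0.87695 mol Si, 1.75390 mol O.
Total oxygen = 2.63269 mol. Normalization factor = 6/2.63269 = 2.27904.
Si per 6 O = 0.87695 × 2.27904 = 1.999.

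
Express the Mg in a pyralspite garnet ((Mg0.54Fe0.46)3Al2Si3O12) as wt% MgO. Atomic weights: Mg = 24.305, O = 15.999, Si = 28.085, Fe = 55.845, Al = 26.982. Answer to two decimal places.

Molar mass of (Mg0.54Fe0.46)3Al2Si3O12 = 1.62×24.305 + 1.38×55.845 + 2×26.982 + 3×28.085 + 12×15.999 = 446.647 g/mol.
Each formula unit contains 1.62 Mg, equivalent to 1.62/1 = 1.6200 mol MgO.
M(MgO) = 1×24.305 + 1×15.999 = 40.304 g/mol.
Mass of MgO per formula unit = 1.6200 × 40.304 = 65.292 g.
MgO wt% = 65.292 / 446.647 × 100 = 14.62%.

14.62 wt%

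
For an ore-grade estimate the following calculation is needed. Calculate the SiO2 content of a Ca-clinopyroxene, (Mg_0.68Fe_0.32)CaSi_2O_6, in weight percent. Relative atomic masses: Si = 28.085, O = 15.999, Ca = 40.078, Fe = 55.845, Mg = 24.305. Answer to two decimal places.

Formula mass = 226.640 g/mol.
2 Si → 2.0000 mol SiO2 per formula unit; M(SiO2) = 60.083, so SiO2 mass = 120.166 g.
120.166/226.640 × 100 = 53.02 wt%.

53.02 wt%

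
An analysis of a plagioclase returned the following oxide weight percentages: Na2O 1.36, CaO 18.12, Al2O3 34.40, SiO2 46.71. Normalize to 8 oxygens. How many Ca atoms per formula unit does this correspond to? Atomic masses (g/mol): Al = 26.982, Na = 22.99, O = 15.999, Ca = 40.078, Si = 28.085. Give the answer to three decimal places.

0.888 Ca apfu

1.36 wt% Na2O ÷ 61.979 g/mol = 0.02194 mol, giving 0.04388 Na and 0.02194 O.
18.12 wt% CaO ÷ 56.077 g/mol = 0.32313 mol, giving 0.32313 Ca and 0.32313 O.
34.40 wt% Al2O3 ÷ 101.961 g/mol = 0.33738 mol, giving 0.67476 Al and 1.01214 O.
46.71 wt% SiO2 ÷ 60.083 g/mol = 0.77742 mol, giving 0.77742 Si and 1.55484 O.
Oxygen sums to 2.91205; scaling by 8/2.91205 = 2.74721 puts the formula on 8 O.
Ca: 0.32313 × 2.74721 = 0.888 atoms per formula unit.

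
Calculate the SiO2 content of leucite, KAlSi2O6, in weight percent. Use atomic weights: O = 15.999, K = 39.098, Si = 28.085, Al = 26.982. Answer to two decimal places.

55.06 wt%

Molar mass of KAlSi2O6 = 1·39.098 + 1·26.982 + 2·28.085 + 6·15.999 = 218.244 g/mol.
Each formula unit contains 2 Si, equivalent to 2/1 = 2.0000 mol SiO2.
M(SiO2) = 1×28.085 + 2×15.999 = 60.083 g/mol.
Mass of SiO2 per formula unit = 2.0000 × 60.083 = 120.166 g.
SiO2 wt% = 120.166 / 218.244 × 100 = 55.06%.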